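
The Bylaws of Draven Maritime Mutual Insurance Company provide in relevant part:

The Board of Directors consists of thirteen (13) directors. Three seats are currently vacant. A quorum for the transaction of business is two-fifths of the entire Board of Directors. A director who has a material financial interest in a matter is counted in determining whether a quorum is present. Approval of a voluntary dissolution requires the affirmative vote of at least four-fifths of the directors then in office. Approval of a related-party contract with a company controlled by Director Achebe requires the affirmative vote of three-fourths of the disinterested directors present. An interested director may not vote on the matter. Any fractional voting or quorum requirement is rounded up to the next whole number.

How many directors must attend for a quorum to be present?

2/5 of 13 = 5.20, rounded up to 6.

6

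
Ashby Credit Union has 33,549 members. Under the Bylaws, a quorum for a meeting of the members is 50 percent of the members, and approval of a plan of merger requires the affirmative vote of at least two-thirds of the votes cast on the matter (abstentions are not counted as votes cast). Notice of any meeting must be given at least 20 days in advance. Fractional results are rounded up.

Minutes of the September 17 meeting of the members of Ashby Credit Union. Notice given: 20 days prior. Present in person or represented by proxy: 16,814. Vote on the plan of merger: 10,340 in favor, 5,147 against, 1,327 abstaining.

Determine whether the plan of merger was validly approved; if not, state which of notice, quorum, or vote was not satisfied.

Notice: 20 days given; 20 required. Satisfied.
Quorum: 50% of 33,549 = 16,774.50, rounded up to 16,775; 16,814 present. Satisfied.
Vote: requires two-thirds of the votes cast (16,814 − 1,327 abstaining = 15,487); 2/3 of 15487 = 10324.67, rounded up to 10325, so 10,325 needed; 10,340 in favor. Satisfied.

Valid — all requirements satisfied.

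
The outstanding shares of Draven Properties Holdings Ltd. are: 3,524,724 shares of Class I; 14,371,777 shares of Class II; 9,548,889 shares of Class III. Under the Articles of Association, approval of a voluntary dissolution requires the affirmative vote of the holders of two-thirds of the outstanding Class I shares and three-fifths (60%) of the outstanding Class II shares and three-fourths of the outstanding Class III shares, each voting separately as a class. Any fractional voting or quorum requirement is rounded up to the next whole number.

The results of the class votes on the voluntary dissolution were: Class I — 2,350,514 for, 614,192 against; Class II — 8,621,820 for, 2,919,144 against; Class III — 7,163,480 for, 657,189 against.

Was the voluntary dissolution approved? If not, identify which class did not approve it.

Class I: 2/3 of 3524724 = 2349816; 2,349,816 required, 2,350,514 in favor — approved.
Class II: 3/5 of 14371777 = 8623066.20, rounded up to 8623067; 8,623,067 required, 8,621,820 in favor — not approved.
Class III: 3/4 of 9548889 = 7161666.75, rounded up to 7161667; 7,161,667 required, 7,163,480 in favor — approved.

Not approved — the Class II shares did not give the required vote.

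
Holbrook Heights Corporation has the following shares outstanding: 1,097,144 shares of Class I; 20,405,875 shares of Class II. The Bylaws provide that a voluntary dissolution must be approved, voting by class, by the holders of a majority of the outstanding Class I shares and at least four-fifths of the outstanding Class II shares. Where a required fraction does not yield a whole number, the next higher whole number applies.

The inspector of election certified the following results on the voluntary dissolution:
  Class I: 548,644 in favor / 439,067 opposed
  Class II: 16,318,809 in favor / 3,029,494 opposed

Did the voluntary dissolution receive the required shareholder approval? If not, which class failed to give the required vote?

Not approved — the Class II shares did not give the required vote.

Class I: a majority of 1097144 is 548573; 548,573 required, 548,644 in favor — approved.
Class II: 4/5 of 20405875 = 16324700; 16,324,700 required, 16,318,809 in favor — not approved.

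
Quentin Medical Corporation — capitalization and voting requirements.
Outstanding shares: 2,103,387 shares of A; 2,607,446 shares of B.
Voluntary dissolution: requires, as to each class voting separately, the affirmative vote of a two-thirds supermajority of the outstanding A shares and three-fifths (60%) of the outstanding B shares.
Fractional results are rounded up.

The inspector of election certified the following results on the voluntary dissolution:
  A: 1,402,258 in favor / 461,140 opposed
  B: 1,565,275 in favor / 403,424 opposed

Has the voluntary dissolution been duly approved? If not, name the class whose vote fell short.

A: 2/3 of 2103387 = 1402258; 1,402,258 required, 1,402,258 in favor — approved.
B: 3/5 of 2607446 = 1564467.60, rounded up to 1564468; 1,564,468 required, 1,565,275 in favor — approved.

Approved — every class gave the required vote.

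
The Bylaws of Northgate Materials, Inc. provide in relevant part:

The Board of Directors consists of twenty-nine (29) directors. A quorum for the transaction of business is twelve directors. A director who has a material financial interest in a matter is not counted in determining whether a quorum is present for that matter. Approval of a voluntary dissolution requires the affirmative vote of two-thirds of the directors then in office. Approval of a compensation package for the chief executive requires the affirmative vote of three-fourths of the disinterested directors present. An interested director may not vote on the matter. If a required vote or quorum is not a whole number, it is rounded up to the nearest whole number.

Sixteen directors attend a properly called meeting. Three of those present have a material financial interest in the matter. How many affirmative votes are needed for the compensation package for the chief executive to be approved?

10

The compensation package for the chief executive requires three-fourths of the disinterested directors present (16 − 3 = 13).
3/4 of 13 = 9.75, rounded up to 10.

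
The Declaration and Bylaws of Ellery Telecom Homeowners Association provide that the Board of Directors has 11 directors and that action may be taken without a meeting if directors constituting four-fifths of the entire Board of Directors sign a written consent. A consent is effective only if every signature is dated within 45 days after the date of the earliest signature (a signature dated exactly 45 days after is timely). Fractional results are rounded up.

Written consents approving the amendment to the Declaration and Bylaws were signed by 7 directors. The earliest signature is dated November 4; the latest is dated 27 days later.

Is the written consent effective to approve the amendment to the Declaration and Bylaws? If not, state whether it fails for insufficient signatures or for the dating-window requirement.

Not effective — insufficient signatures.

Signatures required: four-fifths of 11 — 4/5 of 11 = 8.80, rounded up to 9, so 9 needed; 7 signed. Insufficient.
Dating window: the latest signature is 27 days after the earliest; the limit is 45 days. Within the window.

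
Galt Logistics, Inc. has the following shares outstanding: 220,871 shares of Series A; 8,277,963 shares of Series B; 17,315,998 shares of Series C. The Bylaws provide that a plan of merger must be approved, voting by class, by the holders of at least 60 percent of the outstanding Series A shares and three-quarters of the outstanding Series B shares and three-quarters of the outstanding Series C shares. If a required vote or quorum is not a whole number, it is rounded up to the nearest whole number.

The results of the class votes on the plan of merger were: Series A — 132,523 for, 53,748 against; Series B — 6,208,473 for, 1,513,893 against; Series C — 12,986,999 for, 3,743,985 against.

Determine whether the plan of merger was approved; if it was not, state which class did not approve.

Series A: 3/5 of 220871 = 132522.60, rounded up to 132523; 132,523 required, 132,523 in favor — approved.
Series B: 3/4 of 8277963 = 6208472.25, rounded up to 6208473; 6,208,473 required, 6,208,473 in favor — approved.
Series C: 3/4 of 17315998 = 12986998.50, rounded up to 12986999; 12,986,999 required, 12,986,999 in favor — approved.

Approved — every class gave the required vote.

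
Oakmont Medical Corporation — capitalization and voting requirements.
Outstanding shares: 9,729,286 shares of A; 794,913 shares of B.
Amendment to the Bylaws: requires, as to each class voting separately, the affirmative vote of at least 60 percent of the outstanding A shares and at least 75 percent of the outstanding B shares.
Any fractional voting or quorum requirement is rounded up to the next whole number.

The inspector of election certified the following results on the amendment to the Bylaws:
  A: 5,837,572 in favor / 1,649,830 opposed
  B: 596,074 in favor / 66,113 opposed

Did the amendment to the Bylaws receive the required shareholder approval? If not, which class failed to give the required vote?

A: 3/5 of 9729286 = 5837571.60, rounded up to 5837572; 5,837,572 required, 5,837,572 in favor — approved.
B: 3/4 of 794913 = 596184.75, rounded up to 596185; 596,185 required, 596,074 in favor — not approved.

Not approved — the B shares did not give the required vote.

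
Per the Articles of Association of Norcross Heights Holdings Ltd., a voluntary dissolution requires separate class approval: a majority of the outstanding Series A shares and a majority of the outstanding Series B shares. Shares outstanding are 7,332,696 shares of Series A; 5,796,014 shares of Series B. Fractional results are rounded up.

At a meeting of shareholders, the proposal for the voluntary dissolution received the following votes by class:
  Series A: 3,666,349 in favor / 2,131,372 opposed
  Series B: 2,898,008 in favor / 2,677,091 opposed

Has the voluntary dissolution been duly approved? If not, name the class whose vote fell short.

Approved — every class gave the required vote.

Series A: a majority of 7332696 is 3666349; 3,666,349 required, 3,666,349 in favor — approved.
Series B: a majority of 5796014 is 2898008; 2,898,008 required, 2,898,008 in favor — approved.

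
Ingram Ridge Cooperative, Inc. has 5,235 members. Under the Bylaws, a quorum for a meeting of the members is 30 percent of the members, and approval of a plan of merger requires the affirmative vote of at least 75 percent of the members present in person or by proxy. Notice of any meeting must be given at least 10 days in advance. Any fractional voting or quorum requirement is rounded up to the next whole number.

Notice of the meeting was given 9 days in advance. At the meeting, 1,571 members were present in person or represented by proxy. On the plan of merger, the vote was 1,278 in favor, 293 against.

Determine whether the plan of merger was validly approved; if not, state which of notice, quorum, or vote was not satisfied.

Invalid — notice requirement not satisfied.

Notice: 9 days given; 10 required. Not satisfied.
Quorum: 30% of 5,235 = 1,570.50, rounded up to 1,571; 1,571 present. Satisfied.
Vote: requires three-fourths of those present (1,571); 3/4 of 1571 = 1178.25, rounded up to 1179, so 1,179 needed; 1,278 in favor. Satisfied.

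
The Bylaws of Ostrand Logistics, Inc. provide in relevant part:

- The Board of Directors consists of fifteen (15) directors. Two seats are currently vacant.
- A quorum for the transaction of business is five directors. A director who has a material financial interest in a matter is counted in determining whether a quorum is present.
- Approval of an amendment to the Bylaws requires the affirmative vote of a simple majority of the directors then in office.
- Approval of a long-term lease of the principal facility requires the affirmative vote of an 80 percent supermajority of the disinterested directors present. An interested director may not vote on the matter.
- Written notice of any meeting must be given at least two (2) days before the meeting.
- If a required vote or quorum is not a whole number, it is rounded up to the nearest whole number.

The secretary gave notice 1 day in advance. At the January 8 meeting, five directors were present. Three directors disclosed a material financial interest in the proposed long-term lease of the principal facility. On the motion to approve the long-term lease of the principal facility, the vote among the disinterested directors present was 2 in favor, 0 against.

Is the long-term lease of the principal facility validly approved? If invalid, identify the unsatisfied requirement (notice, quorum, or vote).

Invalid — notice requirement not satisfied.

Notice: 1 day given; 2 required (1 < 2). Not satisfied.
Quorum: 5 present (interested directors count toward quorum); quorum is 5. Satisfied.
Vote: the long-term lease of the principal facility requires four-fifths of the disinterested directors present (5 − 3 = 2). 4/5 of 2 = 1.60, rounded up to 2, so 2 affirmative votes are needed; 2 voted in favor. Satisfied.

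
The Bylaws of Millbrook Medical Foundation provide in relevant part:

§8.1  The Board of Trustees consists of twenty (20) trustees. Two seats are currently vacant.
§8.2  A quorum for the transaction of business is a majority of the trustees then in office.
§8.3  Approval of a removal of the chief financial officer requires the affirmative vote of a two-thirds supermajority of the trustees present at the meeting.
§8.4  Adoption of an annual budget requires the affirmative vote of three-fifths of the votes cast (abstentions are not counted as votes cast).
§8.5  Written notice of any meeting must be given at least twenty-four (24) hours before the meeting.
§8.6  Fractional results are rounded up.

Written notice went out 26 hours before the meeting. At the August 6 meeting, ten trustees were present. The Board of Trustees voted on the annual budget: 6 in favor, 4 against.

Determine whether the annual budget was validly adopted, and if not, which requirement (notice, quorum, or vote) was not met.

Notice: 26 hours given; 24 required (26 ≥ 24). Satisfied.
Quorum: 10 present; quorum is 10. Satisfied.
Vote: the annual budget requires three-fifths of the votes cast (10). 3/5 of 10 = 6, so 6 affirmative votes are needed; 6 voted in favor. Satisfied.

Valid — all requirements satisfied.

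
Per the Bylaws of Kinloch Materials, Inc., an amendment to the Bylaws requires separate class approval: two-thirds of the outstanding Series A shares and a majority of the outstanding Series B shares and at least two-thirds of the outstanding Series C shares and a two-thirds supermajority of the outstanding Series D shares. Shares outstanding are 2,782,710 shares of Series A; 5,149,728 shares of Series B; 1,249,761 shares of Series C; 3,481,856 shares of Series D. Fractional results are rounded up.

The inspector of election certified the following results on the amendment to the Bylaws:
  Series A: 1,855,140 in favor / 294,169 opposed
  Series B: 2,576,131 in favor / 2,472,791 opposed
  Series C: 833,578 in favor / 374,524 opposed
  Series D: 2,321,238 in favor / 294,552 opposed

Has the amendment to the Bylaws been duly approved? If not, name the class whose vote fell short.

Approved — every class gave the required vote.

Series A: 2/3 of 2782710 = 1855140; 1,855,140 required, 1,855,140 in favor — approved.
Series B: a majority of 5149728 is 2574865; 2,574,865 required, 2,576,131 in favor — approved.
Series C: 2/3 of 1249761 = 833174; 833,174 required, 833,578 in favor — approved.
Series D: 2/3 of 3481856 = 2321237.33, rounded up to 2321238; 2,321,238 required, 2,321,238 in favor — approved.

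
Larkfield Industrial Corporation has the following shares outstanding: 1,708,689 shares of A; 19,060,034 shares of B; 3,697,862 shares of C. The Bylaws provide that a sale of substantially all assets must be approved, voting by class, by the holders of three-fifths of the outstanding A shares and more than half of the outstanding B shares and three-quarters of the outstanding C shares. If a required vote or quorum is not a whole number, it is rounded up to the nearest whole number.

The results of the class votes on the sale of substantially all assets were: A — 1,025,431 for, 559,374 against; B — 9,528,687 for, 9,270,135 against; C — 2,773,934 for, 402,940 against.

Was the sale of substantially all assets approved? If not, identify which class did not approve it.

A: 3/5 of 1708689 = 1025213.40, rounded up to 1025214; 1,025,214 required, 1,025,431 in favor — approved.
B: a majority of 19060034 is 9530018; 9,530,018 required, 9,528,687 in favor — not approved.
C: 3/4 of 3697862 = 2773396.50, rounded up to 2773397; 2,773,397 required, 2,773,934 in favor — approved.

Not approved — the B shares did not give the required vote.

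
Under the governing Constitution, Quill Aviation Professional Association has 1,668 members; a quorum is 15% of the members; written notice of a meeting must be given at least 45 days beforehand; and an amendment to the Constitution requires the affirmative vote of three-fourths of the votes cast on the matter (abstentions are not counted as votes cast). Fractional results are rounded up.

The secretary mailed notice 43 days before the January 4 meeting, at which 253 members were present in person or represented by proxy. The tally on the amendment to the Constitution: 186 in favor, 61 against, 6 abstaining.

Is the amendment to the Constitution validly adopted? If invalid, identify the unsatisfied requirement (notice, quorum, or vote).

Notice: 43 days given; 45 required. Not satisfied.
Quorum: 15% of 1,668 = 250.20, rounded up to 251; 253 present. Satisfied.
Vote: requires three-fourths of the votes cast (253 − 6 abstaining = 247); 3/4 of 247 = 185.25, rounded up to 186, so 186 needed; 186 in favor. Satisfied.

Invalid — notice requirement not satisfied.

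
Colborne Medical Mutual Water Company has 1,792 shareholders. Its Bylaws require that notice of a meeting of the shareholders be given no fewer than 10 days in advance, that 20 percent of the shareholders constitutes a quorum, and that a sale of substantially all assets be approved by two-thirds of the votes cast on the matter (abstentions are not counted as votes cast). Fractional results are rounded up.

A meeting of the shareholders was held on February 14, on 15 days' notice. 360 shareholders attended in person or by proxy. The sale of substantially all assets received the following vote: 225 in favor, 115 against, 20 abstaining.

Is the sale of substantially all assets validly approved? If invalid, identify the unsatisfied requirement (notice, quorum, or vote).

Notice: 15 days given; 10 required. Satisfied.
Quorum: 20% of 1,792 = 358.40, rounded up to 359; 360 present. Satisfied.
Vote: requires two-thirds of the votes cast (360 − 20 abstaining = 340); 2/3 of 340 = 226.67, rounded up to 227, so 227 needed; 225 in favor. Not satisfied.

Invalid — vote requirement not satisfied.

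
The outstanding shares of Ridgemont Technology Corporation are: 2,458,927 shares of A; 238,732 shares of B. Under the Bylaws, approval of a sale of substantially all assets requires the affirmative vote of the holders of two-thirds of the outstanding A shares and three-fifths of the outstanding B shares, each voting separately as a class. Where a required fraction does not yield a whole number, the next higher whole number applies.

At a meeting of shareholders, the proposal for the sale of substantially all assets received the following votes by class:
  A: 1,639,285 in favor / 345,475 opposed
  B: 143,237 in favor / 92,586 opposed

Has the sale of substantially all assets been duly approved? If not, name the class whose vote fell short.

A: 2/3 of 2458927 = 1639284.67, rounded up to 1639285; 1,639,285 required, 1,639,285 in favor — approved.
B: 3/5 of 238732 = 143239.20, rounded up to 143240; 143,240 required, 143,237 in favor — not approved.

Not approved — the B shares did not give the required vote.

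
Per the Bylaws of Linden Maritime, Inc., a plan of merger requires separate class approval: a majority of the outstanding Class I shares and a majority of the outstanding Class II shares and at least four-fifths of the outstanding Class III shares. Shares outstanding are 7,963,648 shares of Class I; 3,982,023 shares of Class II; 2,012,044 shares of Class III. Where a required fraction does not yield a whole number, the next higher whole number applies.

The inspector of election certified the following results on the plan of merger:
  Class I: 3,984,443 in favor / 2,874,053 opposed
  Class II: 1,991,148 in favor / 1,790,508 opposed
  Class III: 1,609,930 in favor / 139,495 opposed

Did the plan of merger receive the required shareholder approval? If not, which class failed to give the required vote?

Class I: a majority of 7963648 is 3981825; 3,981,825 required, 3,984,443 in favor — approved.
Class II: a majority of 3982023 is 1991012; 1,991,012 required, 1,991,148 in favor — approved.
Class III: 4/5 of 2012044 = 1609635.20, rounded up to 1609636; 1,609,636 required, 1,609,930 in favor — approved.

Approved — every class gave the required vote.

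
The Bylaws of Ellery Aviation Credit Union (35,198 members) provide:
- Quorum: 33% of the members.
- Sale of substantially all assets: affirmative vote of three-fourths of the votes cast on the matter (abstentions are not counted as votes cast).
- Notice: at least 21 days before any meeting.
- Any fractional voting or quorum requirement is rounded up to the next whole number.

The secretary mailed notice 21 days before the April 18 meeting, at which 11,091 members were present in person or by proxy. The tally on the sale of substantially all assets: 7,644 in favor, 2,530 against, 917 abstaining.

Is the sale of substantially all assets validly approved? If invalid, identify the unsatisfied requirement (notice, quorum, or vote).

Notice: 21 days given; 21 required. Satisfied.
Quorum: 33% of 35,198 = 11,615.34, rounded up to 11,616; 11,091 present. Not satisfied.
Vote: requires three-fourths of the votes cast (11,091 − 917 abstaining = 10,174); 3/4 of 10174 = 7630.50, rounded up to 7631, so 7,631 needed; 7,644 in favor. Satisfied.

Invalid — quorum requirement not satisfied.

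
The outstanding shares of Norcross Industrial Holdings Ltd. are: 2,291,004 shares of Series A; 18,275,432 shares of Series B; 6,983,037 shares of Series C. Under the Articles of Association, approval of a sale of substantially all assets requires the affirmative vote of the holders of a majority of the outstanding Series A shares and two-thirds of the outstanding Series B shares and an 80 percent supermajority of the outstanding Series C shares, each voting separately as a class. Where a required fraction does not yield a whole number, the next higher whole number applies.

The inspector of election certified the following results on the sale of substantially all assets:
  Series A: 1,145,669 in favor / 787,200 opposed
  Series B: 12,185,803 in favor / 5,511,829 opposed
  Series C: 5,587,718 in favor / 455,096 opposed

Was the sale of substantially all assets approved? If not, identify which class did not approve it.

Series A: a majority of 2291004 is 1145503; 1,145,503 required, 1,145,669 in favor — approved.
Series B: 2/3 of 18275432 = 12183621.33, rounded up to 12183622; 12,183,622 required, 12,185,803 in favor — approved.
Series C: 4/5 of 6983037 = 5586429.60, rounded up to 5586430; 5,586,430 required, 5,587,718 in favor — approved.

Approved — every class gave the required vote.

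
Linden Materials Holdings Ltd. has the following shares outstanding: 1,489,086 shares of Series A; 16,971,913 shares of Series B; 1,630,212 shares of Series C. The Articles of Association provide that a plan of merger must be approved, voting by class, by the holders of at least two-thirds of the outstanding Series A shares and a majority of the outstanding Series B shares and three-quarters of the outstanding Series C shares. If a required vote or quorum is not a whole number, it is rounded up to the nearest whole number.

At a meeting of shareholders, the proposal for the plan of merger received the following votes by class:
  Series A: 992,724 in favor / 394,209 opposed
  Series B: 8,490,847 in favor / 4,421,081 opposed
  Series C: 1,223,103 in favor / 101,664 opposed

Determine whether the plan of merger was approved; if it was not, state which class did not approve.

Approved — every class gave the required vote.

Series A: 2/3 of 1489086 = 992724; 992,724 required, 992,724 in favor — approved.
Series B: a majority of 16971913 is 8485957; 8,485,957 required, 8,490,847 in favor — approved.
Series C: 3/4 of 1630212 = 1222659; 1,222,659 required, 1,223,103 in favor — approved.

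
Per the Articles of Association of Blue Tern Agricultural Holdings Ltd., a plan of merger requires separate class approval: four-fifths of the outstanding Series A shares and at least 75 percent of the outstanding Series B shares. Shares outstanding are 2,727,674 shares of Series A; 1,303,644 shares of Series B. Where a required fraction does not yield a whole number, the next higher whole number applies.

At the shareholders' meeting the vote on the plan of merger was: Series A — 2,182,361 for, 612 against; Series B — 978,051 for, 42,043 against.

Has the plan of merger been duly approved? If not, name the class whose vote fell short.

Series A: 4/5 of 2727674 = 2182139.20, rounded up to 2182140; 2,182,140 required, 2,182,361 in favor — approved.
Series B: 3/4 of 1303644 = 977733; 977,733 required, 978,051 in favor — approved.

Approved — every class gave the required vote.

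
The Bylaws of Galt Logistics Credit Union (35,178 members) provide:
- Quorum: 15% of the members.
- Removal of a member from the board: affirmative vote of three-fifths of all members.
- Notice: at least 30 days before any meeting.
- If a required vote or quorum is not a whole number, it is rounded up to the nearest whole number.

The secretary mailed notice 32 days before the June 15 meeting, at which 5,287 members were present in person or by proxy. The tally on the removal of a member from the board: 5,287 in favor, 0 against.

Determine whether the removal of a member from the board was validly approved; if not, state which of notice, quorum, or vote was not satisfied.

Invalid — vote requirement not satisfied.

Notice: 32 days given; 30 required. Satisfied.
Quorum: 15% of 35,178 = 5,276.70, rounded up to 5,277; 5,287 present. Satisfied.
Vote: requires three-fifths of all members (35,178); 3/5 of 35178 = 21106.80, rounded up to 21107, so 21,107 needed; 5,287 in favor. Not satisfied.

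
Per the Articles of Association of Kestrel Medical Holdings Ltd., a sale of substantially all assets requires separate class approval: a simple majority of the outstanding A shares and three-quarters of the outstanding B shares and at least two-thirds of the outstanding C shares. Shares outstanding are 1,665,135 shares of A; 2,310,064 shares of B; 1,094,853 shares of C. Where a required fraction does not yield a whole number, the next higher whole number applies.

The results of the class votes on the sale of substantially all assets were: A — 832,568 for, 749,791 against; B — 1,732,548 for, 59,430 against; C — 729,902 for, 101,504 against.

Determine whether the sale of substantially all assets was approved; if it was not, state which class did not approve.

A: a majority of 1665135 is 832568; 832,568 required, 832,568 in favor — approved.
B: 3/4 of 2310064 = 1732548; 1,732,548 required, 1,732,548 in favor — approved.
C: 2/3 of 1094853 = 729902; 729,902 required, 729,902 in favor — approved.

Approved — every class gave the required vote.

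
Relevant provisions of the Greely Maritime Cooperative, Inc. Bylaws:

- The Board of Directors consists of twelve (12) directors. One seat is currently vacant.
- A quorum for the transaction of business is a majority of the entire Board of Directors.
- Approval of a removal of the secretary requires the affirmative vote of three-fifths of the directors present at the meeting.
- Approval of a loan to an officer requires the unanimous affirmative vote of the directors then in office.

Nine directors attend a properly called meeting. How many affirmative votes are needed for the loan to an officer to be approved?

11

The loan to an officer requires the unanimous vote of the directors then in office (11).
Unanimous means all 11.
(Only 9 can vote, so the loan to an officer cannot pass at this meeting, but the required vote is still 11.)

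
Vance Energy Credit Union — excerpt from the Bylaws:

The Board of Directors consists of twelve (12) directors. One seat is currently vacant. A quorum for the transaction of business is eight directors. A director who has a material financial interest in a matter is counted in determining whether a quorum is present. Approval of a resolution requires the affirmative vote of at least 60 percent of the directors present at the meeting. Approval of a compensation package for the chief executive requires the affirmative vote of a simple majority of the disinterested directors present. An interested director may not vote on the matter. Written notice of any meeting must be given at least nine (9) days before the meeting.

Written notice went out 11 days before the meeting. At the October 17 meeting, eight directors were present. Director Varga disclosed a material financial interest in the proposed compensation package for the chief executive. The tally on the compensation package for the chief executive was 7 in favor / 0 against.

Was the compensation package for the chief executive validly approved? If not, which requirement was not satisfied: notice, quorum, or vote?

Notice: 11 days given; 9 required (11 ≥ 9). Satisfied.
Quorum: 8 present (interested directors count toward quorum); quorum is 8. Satisfied.
Vote: the compensation package for the chief executive requires a majority of the disinterested directors present (8 − 1 = 7). A majority of 7 is 4, so 4 affirmative votes are needed; 7 voted in favor. Satisfied.

Valid — all requirements satisfied.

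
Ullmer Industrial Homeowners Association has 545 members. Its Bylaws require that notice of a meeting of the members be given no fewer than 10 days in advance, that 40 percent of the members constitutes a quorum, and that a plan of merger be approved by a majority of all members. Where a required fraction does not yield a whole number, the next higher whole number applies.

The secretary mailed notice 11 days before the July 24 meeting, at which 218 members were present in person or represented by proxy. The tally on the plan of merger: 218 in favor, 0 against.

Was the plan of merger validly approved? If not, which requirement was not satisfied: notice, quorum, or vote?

Notice: 11 days given; 10 required. Satisfied.
Quorum: 40% of 545 = 218; 218 present. Satisfied.
Vote: requires a majority of all members (545); a majority of 545 is 273, so 273 needed; 218 in favor. Not satisfied.

Invalid — vote requirement not satisfied.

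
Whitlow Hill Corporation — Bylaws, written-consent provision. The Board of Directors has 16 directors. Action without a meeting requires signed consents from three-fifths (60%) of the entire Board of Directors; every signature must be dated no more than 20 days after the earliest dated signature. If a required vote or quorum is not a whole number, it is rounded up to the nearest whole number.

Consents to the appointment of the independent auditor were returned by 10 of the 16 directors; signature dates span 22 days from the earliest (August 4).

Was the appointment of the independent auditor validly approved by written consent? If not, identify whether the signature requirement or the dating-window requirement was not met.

Not effective — dating-window requirement not satisfied.

Signatures required: three-fifths (60%) of 16 — 3/5 of 16 = 9.60, rounded up to 10, so 10 needed; 10 signed. Sufficient.
Dating window: the latest signature is 22 days after the earliest; the limit is 20 days. Outside the window.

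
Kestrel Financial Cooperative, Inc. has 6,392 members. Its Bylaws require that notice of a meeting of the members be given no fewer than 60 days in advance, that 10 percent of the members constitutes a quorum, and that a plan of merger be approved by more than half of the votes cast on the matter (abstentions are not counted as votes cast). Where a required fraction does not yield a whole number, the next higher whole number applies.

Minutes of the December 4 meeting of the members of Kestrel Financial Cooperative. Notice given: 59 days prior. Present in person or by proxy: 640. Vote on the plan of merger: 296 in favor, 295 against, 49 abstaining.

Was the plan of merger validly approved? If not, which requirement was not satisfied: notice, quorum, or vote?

Notice: 59 days given; 60 required. Not satisfied.
Quorum: 10% of 6,392 = 639.20, rounded up to 640; 640 present. Satisfied.
Vote: requires a majority of the votes cast (640 − 49 abstaining = 591); a majority of 591 is 296, so 296 needed; 296 in favor. Satisfied.

Invalid — notice requirement not satisfied.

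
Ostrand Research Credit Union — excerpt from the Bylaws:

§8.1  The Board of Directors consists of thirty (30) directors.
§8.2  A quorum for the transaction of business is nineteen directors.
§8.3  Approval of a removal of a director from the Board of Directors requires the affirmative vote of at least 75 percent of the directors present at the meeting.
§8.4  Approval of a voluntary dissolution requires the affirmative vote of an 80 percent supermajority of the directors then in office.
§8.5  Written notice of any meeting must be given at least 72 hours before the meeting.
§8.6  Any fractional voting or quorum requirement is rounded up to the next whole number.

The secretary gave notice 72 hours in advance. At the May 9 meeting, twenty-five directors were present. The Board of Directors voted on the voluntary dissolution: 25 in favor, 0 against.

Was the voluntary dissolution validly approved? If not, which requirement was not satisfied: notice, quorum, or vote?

Notice: 72 hours given; 72 required (72 ≥ 72). Satisfied.
Quorum: 25 present; quorum is 19. Satisfied.
Vote: the voluntary dissolution requires four-fifths of the directors then in office (30). 4/5 of 30 = 24, so 24 affirmative votes are needed; 25 voted in favor. Satisfied.

Valid — all requirements satisfied.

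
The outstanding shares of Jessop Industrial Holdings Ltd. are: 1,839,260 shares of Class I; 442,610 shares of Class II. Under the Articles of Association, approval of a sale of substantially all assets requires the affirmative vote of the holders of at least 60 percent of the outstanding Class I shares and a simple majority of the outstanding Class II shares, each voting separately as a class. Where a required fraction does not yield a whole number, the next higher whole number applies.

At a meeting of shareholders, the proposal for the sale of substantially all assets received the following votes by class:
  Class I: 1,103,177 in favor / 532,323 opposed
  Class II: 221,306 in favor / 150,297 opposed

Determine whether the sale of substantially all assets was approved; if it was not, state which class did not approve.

Class I: 3/5 of 1839260 = 1103556; 1,103,556 required, 1,103,177 in favor — not approved.
Class II: a majority of 442610 is 221306; 221,306 required, 221,306 in favor — approved.

Not approved — the Class I shares did not give the required vote.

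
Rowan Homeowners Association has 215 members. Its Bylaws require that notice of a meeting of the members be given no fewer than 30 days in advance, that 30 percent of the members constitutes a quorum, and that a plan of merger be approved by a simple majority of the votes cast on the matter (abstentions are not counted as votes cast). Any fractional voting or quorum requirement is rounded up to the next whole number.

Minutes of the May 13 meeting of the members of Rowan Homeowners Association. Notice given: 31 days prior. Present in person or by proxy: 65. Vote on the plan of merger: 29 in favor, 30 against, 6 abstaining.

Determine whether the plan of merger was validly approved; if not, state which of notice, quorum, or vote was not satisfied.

Invalid — vote requirement not satisfied.

Notice: 31 days given; 30 required. Satisfied.
Quorum: 30% of 215 = 64.50, rounded up to 65; 65 present. Satisfied.
Vote: requires a majority of the votes cast (65 − 6 abstaining = 59); a majority of 59 is 30, so 30 needed; 29 in favor. Not satisfied.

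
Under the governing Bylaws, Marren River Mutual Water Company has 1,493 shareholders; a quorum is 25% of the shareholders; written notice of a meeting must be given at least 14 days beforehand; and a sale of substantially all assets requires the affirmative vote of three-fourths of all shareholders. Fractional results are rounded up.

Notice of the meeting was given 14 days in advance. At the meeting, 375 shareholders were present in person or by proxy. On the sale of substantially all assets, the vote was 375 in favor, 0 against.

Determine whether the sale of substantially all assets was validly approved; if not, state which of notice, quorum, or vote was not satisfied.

Invalid — vote requirement not satisfied.

Notice: 14 days given; 14 required. Satisfied.
Quorum: 25% of 1,493 = 373.25, rounded up to 374; 375 present. Satisfied.
Vote: requires three-fourths of all shareholders (1,493); 3/4 of 1493 = 1119.75, rounded up to 1120, so 1,120 needed; 375 in favor. Not satisfied.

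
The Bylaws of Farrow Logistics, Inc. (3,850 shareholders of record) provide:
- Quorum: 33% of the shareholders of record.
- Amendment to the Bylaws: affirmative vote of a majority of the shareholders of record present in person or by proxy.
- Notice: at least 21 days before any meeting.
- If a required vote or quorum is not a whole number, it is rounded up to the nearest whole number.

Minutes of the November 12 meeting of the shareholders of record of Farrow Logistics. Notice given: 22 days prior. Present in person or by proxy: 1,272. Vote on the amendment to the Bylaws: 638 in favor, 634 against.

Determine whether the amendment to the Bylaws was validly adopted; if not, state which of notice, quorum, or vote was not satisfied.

Valid — all requirements satisfied.

Notice: 22 days given; 21 required. Satisfied.
Quorum: 33% of 3,850 = 1,270.50, rounded up to 1,271; 1,272 present. Satisfied.
Vote: requires a majority of those present (1,272); a majority of 1272 is 637, so 637 needed; 638 in favor. Satisfied.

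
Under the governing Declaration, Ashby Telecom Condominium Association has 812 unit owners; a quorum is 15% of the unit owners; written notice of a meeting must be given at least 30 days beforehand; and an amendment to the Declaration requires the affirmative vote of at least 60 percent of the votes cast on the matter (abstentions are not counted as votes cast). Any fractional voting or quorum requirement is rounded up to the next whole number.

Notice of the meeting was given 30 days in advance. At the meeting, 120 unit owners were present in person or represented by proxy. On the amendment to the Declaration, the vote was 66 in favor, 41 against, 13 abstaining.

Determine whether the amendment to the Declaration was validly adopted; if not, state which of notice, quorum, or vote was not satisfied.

Notice: 30 days given; 30 required. Satisfied.
Quorum: 15% of 812 = 121.80, rounded up to 122; 120 present. Not satisfied.
Vote: requires three-fifths of the votes cast (120 − 13 abstaining = 107); 3/5 of 107 = 64.20, rounded up to 65, so 65 needed; 66 in favor. Satisfied.

Invalid — quorum requirement not satisfied.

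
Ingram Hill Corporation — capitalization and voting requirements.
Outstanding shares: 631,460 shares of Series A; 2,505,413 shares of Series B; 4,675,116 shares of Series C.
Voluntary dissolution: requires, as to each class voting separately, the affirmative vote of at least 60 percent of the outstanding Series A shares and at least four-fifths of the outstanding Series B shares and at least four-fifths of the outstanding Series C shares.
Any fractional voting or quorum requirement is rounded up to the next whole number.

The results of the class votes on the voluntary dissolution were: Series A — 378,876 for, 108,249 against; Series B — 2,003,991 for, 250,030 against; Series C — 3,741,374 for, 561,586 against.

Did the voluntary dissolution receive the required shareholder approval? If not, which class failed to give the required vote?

Not approved — the Series B shares did not give the required vote.

Series A: 3/5 of 631460 = 378876; 378,876 required, 378,876 in favor — approved.
Series B: 4/5 of 2505413 = 2004330.40, rounded up to 2004331; 2,004,331 required, 2,003,991 in favor — not approved.
Series C: 4/5 of 4675116 = 3740092.80, rounded up to 3740093; 3,740,093 required, 3,741,374 in favor — approved.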